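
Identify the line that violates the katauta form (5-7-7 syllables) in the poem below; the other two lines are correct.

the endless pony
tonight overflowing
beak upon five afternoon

The second line

Line 1: "the endless pony": 1+2+2 = 5 ✓
Line 2: "tonight overflowing": 2+4 = 6 (expected 7)
Line 3: "beak upon five afternoon": 1+2+1+3 = 7 ✓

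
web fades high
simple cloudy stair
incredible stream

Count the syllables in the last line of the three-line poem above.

The last line: incredible(4) + stream(1) = 5

5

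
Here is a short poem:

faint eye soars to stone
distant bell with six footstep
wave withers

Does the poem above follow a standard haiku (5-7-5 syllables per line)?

Line 1: faint (1), eye (1), soars (1), to (1), stone (1) → 5 ✓
Line 2: distant (2), bell (1), with (1), six (1), footstep (2) → 7 ✓
Line 3: wave (1), withers (2) → 3 (expected 5)

No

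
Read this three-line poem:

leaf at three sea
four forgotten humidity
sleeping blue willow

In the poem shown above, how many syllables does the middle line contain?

8

The middle line: four(1) + forgotten(3) + humidity(4) = 8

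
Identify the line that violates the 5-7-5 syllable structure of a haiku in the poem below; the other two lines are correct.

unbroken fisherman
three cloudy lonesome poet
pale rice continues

The first line

Line 1: "unbroken fisherman": 3+3 = 6 (expected 5)
Line 2: "three cloudy lonesome poet": 1+2+2+2 = 7 ✓
Line 3: "pale rice continues": 1+1+3 = 5 ✓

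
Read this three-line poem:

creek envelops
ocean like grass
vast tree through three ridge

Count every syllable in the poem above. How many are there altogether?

Line 1: creek (1), envelops (3) → 4
Line 2: ocean (2), like (1), grass (1) → 4
Line 3: vast (1), tree (1), through (1), three (1), ridge (1) → 5
Total: 4 + 4 + 5 = 13

13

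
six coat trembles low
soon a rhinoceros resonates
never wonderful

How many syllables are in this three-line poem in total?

Line 1: "six coat trembles low": 1+1+2+1 = 5
Line 2: "soon a rhinoceros resonates": 1+1+4+3 = 9
Line 3: "never wonderful": 2+3 = 5
Total: 5 + 9 + 5 = 19

19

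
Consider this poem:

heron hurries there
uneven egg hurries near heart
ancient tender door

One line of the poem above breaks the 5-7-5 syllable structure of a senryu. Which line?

Line 2

Line 1: heron (2), hurries (2), there (1) → 5 ✓
Line 2: uneven (3), egg (1), hurries (2), near (1), heart (1) → 8 (expected 7)
Line 3: ancient (2), tender (2), door (1) → 5 ✓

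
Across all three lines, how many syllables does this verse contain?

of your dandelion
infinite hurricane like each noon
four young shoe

Line 1: "of your dandelion": 1+1+4 = 6
Line 2: "infinite hurricane like each noon": 3+3+1+1+1 = 9
Line 3: "four young shoe": 1+1+1 = 3
Total: 6 + 9 + 3 = 18

18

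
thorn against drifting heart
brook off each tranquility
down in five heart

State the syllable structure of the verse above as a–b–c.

Line 1: "thorn against drifting heart": 1+2+2+1 = 6
Line 2: "brook off each tranquility": 1+1+1+4 = 7
Line 3: "down in five heart": 1+1+1+1 = 4

6–7–4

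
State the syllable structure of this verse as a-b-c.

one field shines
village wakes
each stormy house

3-3-4

Line 1: one(1) + field(1) + shines(1) = 3
Line 2: village(2) + wakes(1) = 3
Line 3: each(1) + stormy(2) + house(1) = 4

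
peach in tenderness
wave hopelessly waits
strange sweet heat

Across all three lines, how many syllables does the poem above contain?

Line 1: "peach in tenderness": 1+1+3 = 5
Line 2: "wave hopelessly waits": 1+3+1 = 5
Line 3: "strange sweet heat": 1+1+1 = 3
Total: 5 + 5 + 3 = 13

13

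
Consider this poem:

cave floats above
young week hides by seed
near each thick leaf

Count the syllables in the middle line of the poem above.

5

The middle line: young (1), week (1), hides (1), by (1), seed (1) → 5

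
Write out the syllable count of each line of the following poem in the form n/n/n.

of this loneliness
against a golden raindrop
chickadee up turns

5/7/5

Line 1: of (1), this (1), loneliness (3) → 5
Line 2: against (2), a (1), golden (2), raindrop (2) → 7
Line 3: chickadee (3), up (1), turns (1) → 5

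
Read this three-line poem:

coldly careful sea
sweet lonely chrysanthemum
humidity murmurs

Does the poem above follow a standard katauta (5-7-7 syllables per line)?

Line 1: coldly(2) + careful(2) + sea(1) = 5 ✓
Line 2: sweet(1) + lonely(2) + chrysanthemum(4) = 7 ✓
Line 3: humidity(4) + murmurs(2) = 6 (expected 7)

No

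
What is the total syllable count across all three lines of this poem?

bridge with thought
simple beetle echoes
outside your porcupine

Line 1: bridge (1), with (1), thought (1) → 3
Line 2: simple (2), beetle (2), echoes (2) → 6
Line 3: outside (2), your (1), porcupine (3) → 6
Total: 3 + 6 + 6 = 15

15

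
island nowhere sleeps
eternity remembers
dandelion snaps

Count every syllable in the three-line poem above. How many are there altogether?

17

Line 1: island(2) + nowhere(2) + sleeps(1) = 5
Line 2: eternity(4) + remembers(3) = 7
Line 3: dandelion(4) + snaps(1) = 5
Total: 5 + 7 + 5 = 17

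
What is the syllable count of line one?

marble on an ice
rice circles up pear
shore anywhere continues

Line one: marble(2) + on(1) + an(1) + ice(1) = 5

5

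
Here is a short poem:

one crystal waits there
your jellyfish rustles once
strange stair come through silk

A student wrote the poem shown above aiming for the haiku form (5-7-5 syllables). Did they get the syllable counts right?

Yes

Line 1: "one crystal waits there": 1+2+1+1 = 5 ✓
Line 2: "your jellyfish rustles once": 1+3+2+1 = 7 ✓
Line 3: "strange stair come through silk": 1+1+1+1+1 = 5 ✓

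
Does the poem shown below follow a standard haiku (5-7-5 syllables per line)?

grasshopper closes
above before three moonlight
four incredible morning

No

Line 1: grasshopper (3), closes (2) → 5 ✓
Line 2: above (2), before (2), three (1), moonlight (2) → 7 ✓
Line 3: four (1), incredible (4), morning (2) → 7 (expected 5)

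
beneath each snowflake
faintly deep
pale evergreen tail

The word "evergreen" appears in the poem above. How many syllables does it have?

3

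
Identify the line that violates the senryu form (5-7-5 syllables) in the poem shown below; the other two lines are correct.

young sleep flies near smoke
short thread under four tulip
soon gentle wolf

Line 3

Line 1: young(1) + sleep(1) + flies(1) + near(1) + smoke(1) = 5 ✓
Line 2: short(1) + thread(1) + under(2) + four(1) + tulip(2) = 7 ✓
Line 3: soon(1) + gentle(2) + wolf(1) = 4 (expected 5)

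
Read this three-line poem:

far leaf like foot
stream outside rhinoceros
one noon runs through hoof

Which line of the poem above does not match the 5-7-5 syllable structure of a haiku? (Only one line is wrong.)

The first line

Line 1: "far leaf like foot": 1+1+1+1 = 4 (expected 5)
Line 2: "stream outside rhinoceros": 1+2+4 = 7 ✓
Line 3: "one noon runs through hoof": 1+1+1+1+1 = 5 ✓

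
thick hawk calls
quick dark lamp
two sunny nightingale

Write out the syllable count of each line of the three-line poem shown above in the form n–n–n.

Line 1: thick (1), hawk (1), calls (1) → 3
Line 2: quick (1), dark (1), lamp (1) → 3
Line 3: two (1), sunny (2), nightingale (3) → 6

3–3–6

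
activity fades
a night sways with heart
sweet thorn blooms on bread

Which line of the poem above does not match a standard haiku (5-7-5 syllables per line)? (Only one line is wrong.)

Line 2

Line 1: "activity fades": 4+1 = 5 ✓
Line 2: "a night sways with heart": 1+1+1+1+1 = 5 (expected 7)
Line 3: "sweet thorn blooms on bread": 1+1+1+1+1 = 5 ✓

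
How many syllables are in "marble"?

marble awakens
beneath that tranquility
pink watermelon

2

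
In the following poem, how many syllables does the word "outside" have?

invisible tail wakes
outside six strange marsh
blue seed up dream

2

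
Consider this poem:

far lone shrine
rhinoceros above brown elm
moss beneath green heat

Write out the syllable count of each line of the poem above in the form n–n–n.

3–8–5

Line 1: far(1) + lone(1) + shrine(1) = 3
Line 2: rhinoceros(4) + above(2) + brown(1) + elm(1) = 8
Line 3: moss(1) + beneath(2) + green(1) + heat(1) = 5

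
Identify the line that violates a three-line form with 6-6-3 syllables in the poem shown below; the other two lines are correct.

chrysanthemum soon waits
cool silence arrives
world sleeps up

Line 2

Line 1: chrysanthemum(4) + soon(1) + waits(1) = 6 ✓
Line 2: cool(1) + silence(2) + arrives(2) = 5 (expected 6)
Line 3: world(1) + sleeps(1) + up(1) = 3 ✓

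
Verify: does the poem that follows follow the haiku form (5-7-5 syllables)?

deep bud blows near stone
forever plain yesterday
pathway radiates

Yes

Line 1: deep(1) + bud(1) + blows(1) + near(1) + stone(1) = 5 ✓
Line 2: forever(3) + plain(1) + yesterday(3) = 7 ✓
Line 3: pathway(2) + radiates(3) = 5 ✓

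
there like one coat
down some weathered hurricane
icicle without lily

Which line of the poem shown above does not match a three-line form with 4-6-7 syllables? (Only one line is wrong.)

Line 1: there(1) + like(1) + one(1) + coat(1) = 4 ✓
Line 2: down(1) + some(1) + weathered(2) + hurricane(3) = 7 (expected 6)
Line 3: icicle(3) + without(2) + lily(2) = 7 ✓

Line 2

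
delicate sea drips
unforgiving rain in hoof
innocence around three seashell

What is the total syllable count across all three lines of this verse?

Line 1: delicate (3), sea (1), drips (1) → 5
Line 2: unforgiving (4), rain (1), in (1), hoof (1) → 7
Line 3: innocence (3), around (2), three (1), seashell (2) → 8
Total: 5 + 7 + 8 = 20

20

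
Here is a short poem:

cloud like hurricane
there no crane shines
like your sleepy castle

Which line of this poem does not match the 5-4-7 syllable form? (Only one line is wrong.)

Line 1: "cloud like hurricane": 1+1+3 = 5 ✓
Line 2: "there no crane shines": 1+1+1+1 = 4 ✓
Line 3: "like your sleepy castle": 1+1+2+2 = 6 (expected 7)

The third line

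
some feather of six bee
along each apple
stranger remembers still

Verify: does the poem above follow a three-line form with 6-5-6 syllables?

Yes

Line 1: some(1) + feather(2) + of(1) + six(1) + bee(1) = 6 ✓
Line 2: along(2) + each(1) + apple(2) = 5 ✓
Line 3: stranger(2) + remembers(3) + still(1) = 6 ✓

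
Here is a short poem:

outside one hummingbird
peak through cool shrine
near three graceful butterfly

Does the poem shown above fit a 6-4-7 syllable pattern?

Yes

Line 1: outside(2) + one(1) + hummingbird(3) = 6 ✓
Line 2: peak(1) + through(1) + cool(1) + shrine(1) = 4 ✓
Line 3: near(1) + three(1) + graceful(2) + butterfly(3) = 7 ✓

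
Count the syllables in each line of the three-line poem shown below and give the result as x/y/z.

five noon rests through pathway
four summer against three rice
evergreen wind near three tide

Line 1: five(1) + noon(1) + rests(1) + through(1) + pathway(2) = 6
Line 2: four(1) + summer(2) + against(2) + three(1) + rice(1) = 7
Line 3: evergreen(3) + wind(1) + near(1) + three(1) + tide(1) = 7

6/7/7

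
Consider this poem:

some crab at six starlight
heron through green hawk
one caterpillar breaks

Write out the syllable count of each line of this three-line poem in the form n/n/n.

Line 1: "some crab at six starlight": 1+1+1+1+2 = 6
Line 2: "heron through green hawk": 2+1+1+1 = 5
Line 3: "one caterpillar breaks": 1+4+1 = 6

6/5/6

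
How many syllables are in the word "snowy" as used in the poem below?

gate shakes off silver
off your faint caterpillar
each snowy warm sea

2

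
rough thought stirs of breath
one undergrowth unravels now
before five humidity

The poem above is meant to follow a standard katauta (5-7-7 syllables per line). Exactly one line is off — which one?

Line 2

Line 1: "rough thought stirs of breath": 1+1+1+1+1 = 5 ✓
Line 2: "one undergrowth unravels now": 1+3+3+1 = 8 (expected 7)
Line 3: "before five humidity": 2+1+4 = 7 ✓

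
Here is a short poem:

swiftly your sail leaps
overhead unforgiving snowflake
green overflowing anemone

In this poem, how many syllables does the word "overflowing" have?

4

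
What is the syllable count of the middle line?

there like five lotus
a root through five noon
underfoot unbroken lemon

5

The middle line: a(1) + root(1) + through(1) + five(1) + noon(1) = 5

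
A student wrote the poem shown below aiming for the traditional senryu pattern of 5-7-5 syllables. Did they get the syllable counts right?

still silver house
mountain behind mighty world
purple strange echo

Line 1: still (1), silver (2), house (1) → 4 (expected 5)
Line 2: mountain (2), behind (2), mighty (2), world (1) → 7 ✓
Line 3: purple (2), strange (1), echo (2) → 5 ✓

No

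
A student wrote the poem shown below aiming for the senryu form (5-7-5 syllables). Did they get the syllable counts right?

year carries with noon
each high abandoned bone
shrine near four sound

No

Line 1: year(1) + carries(2) + with(1) + noon(1) = 5 ✓
Line 2: each(1) + high(1) + abandoned(3) + bone(1) = 6 (expected 7)
Line 3: shrine(1) + near(1) + four(1) + sound(1) = 4 (expected 5)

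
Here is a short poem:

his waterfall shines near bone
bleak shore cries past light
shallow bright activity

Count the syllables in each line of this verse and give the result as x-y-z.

7-5-7

Line 1: his (1), waterfall (3), shines (1), near (1), bone (1) → 7
Line 2: bleak (1), shore (1), cries (1), past (1), light (1) → 5
Line 3: shallow (2), bright (1), activity (4) → 7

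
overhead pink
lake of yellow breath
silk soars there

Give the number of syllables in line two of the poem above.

5

Line two: "lake of yellow breath": 1+1+2+1 = 5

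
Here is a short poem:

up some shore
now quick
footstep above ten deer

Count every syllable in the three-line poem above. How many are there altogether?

11

Line 1: up(1) + some(1) + shore(1) = 3
Line 2: now(1) + quick(1) = 2
Line 3: footstep(2) + above(2) + ten(1) + deer(1) = 6
Total: 3 + 2 + 6 = 11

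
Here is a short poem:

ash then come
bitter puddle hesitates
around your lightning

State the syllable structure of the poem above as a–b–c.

Line 1: ash (1), then (1), come (1) → 3
Line 2: bitter (2), puddle (2), hesitates (3) → 7
Line 3: around (2), your (1), lightning (2) → 5

3–7–5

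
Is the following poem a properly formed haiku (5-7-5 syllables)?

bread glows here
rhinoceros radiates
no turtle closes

Line 1: "bread glows here": 1+1+1 = 3 (expected 5)
Line 2: "rhinoceros radiates": 4+3 = 7 ✓
Line 3: "no turtle closes": 1+2+2 = 5 ✓

No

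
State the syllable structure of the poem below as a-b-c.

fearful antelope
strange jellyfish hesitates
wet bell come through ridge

5-7-5

Line 1: "fearful antelope": 2+3 = 5
Line 2: "strange jellyfish hesitates": 1+3+3 = 7
Line 3: "wet bell come through ridge": 1+1+1+1+1 = 5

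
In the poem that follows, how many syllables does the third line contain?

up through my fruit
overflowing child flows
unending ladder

5

The third line: unending (3), ladder (2) → 5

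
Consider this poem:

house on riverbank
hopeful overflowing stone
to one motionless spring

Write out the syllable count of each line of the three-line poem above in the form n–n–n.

Line 1: house (1), on (1), riverbank (3) → 5
Line 2: hopeful (2), overflowing (4), stone (1) → 7
Line 3: to (1), one (1), motionless (3), spring (1) → 6

5–7–6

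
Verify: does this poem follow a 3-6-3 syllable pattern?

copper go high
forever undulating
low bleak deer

No

Line 1: copper(2) + go(1) + high(1) = 4 (expected 3)
Line 2: forever(3) + undulating(4) = 7 (expected 6)
Line 3: low(1) + bleak(1) + deer(1) = 3 ✓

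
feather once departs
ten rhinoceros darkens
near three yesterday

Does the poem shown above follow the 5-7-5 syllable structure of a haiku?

Yes

Line 1: feather (2), once (1), departs (2) → 5 ✓
Line 2: ten (1), rhinoceros (4), darkens (2) → 7 ✓
Line 3: near (1), three (1), yesterday (3) → 5 ✓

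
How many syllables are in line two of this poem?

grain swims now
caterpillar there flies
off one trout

6

Line two: caterpillar(4) + there(1) + flies(1) = 6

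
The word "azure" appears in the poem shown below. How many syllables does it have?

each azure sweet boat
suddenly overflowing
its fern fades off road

"azure" has 2 syllables.

2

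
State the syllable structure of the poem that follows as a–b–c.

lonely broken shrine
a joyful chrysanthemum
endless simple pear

5–7–5

Line 1: lonely (2), broken (2), shrine (1) → 5
Line 2: a (1), joyful (2), chrysanthemum (4) → 7
Line 3: endless (2), simple (2), pear (1) → 5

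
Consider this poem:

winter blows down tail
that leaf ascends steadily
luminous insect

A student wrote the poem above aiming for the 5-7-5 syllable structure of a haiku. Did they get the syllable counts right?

Line 1: winter (2), blows (1), down (1), tail (1) → 5 ✓
Line 2: that (1), leaf (1), ascends (2), steadily (3) → 7 ✓
Line 3: luminous (3), insect (2) → 5 ✓

Yes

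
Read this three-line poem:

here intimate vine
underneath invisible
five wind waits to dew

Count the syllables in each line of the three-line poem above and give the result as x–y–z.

Line 1: here (1), intimate (3), vine (1) → 5
Line 2: underneath (3), invisible (4) → 7
Line 3: five (1), wind (1), waits (1), to (1), dew (1) → 5

5–7–5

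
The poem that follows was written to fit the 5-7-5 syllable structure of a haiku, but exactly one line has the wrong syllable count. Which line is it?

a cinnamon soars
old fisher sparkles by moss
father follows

Line 1: a (1), cinnamon (3), soars (1) → 5 ✓
Line 2: old (1), fisher (2), sparkles (2), by (1), moss (1) → 7 ✓
Line 3: father (2), follows (2) → 4 (expected 5)

Line 3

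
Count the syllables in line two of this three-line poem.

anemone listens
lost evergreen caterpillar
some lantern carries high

8

Line two: lost(1) + evergreen(3) + caterpillar(4) = 8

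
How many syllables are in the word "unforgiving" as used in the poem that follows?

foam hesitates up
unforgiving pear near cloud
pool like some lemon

4

"unforgiving" has 4 syllables.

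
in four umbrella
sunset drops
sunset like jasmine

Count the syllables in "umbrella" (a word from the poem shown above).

"umbrella" has 3 syllables.

3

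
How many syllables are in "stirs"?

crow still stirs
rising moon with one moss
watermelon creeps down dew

1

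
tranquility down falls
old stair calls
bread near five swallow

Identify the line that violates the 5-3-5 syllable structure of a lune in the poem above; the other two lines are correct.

Line 1: tranquility (4), down (1), falls (1) → 6 (expected 5)
Line 2: old (1), stair (1), calls (1) → 3 ✓
Line 3: bread (1), near (1), five (1), swallow (2) → 5 ✓

The first line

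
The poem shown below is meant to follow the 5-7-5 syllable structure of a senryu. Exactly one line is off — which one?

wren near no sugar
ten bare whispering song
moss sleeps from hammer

Line 1: wren(1) + near(1) + no(1) + sugar(2) = 5 ✓
Line 2: ten(1) + bare(1) + whispering(3) + song(1) = 6 (expected 7)
Line 3: moss(1) + sleeps(1) + from(1) + hammer(2) = 5 ✓

Line 2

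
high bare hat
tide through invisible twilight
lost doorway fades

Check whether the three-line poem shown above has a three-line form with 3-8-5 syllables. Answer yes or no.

No

Line 1: high (1), bare (1), hat (1) → 3 ✓
Line 2: tide (1), through (1), invisible (4), twilight (2) → 8 ✓
Line 3: lost (1), doorway (2), fades (1) → 4 (expected 5)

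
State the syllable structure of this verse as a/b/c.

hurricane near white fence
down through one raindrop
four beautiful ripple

Line 1: hurricane(3) + near(1) + white(1) + fence(1) = 6
Line 2: down(1) + through(1) + one(1) + raindrop(2) = 5
Line 3: four(1) + beautiful(3) + ripple(2) = 6

6/5/6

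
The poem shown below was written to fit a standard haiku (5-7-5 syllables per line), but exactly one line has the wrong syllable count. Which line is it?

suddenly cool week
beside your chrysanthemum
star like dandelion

Line 1: suddenly (3), cool (1), week (1) → 5 ✓
Line 2: beside (2), your (1), chrysanthemum (4) → 7 ✓
Line 3: star (1), like (1), dandelion (4) → 6 (expected 5)

Line 3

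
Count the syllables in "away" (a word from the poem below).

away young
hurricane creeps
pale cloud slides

"away" has 2 syllables.

2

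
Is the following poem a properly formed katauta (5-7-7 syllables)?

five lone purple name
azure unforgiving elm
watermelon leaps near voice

Line 1: "five lone purple name": 1+1+2+1 = 5 ✓
Line 2: "azure unforgiving elm": 2+4+1 = 7 ✓
Line 3: "watermelon leaps near voice": 4+1+1+1 = 7 ✓

Yes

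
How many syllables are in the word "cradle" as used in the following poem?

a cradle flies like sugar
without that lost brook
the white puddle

2

"cradle" has 2 syllables.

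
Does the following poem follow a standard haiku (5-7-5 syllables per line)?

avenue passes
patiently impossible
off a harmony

Line 1: avenue(3) + passes(2) = 5 ✓
Line 2: patiently(3) + impossible(4) = 7 ✓
Line 3: off(1) + a(1) + harmony(3) = 5 ✓

Yes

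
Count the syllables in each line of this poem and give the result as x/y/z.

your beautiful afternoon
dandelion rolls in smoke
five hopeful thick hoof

Line 1: your (1), beautiful (3), afternoon (3) → 7
Line 2: dandelion (4), rolls (1), in (1), smoke (1) → 7
Line 3: five (1), hopeful (2), thick (1), hoof (1) → 5

7/7/5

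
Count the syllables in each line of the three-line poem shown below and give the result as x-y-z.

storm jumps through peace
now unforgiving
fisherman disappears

Line 1: "storm jumps through peace": 1+1+1+1 = 4
Line 2: "now unforgiving": 1+4 = 5
Line 3: "fisherman disappears": 3+3 = 6

4-5-6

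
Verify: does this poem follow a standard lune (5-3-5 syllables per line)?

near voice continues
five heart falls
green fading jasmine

Yes

Line 1: "near voice continues": 1+1+3 = 5 ✓
Line 2: "five heart falls": 1+1+1 = 3 ✓
Line 3: "green fading jasmine": 1+2+2 = 5 ✓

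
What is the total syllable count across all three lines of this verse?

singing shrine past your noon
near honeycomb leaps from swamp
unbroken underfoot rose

20

Line 1: "singing shrine past your noon": 2+1+1+1+1 = 6
Line 2: "near honeycomb leaps from swamp": 1+3+1+1+1 = 7
Line 3: "unbroken underfoot rose": 3+3+1 = 7
Total: 6 + 7 + 7 = 20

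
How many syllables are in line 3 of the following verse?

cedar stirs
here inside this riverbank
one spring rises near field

6

Line 3: one(1) + spring(1) + rises(2) + near(1) + field(1) = 6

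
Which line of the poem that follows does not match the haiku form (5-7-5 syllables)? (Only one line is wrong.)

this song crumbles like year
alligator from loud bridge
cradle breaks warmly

Line 1: "this song crumbles like year": 1+1+2+1+1 = 6 (expected 5)
Line 2: "alligator from loud bridge": 4+1+1+1 = 7 ✓
Line 3: "cradle breaks warmly": 2+1+2 = 5 ✓

Line 1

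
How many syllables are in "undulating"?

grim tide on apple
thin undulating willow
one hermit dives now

4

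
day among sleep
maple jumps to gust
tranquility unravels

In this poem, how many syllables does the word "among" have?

2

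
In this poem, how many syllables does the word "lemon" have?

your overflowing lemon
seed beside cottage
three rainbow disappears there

"lemon" has 2 syllables.

2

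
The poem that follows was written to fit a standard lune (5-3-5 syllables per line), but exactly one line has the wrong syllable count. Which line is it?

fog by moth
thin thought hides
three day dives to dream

Line 1: "fog by moth": 1+1+1 = 3 (expected 5)
Line 2: "thin thought hides": 1+1+1 = 3 ✓
Line 3: "three day dives to dream": 1+1+1+1+1 = 5 ✓

Line 1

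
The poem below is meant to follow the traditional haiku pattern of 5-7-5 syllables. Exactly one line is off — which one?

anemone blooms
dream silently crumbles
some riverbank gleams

Line 1: anemone (4), blooms (1) → 5 ✓
Line 2: dream (1), silently (3), crumbles (2) → 6 (expected 7)
Line 3: some (1), riverbank (3), gleams (1) → 5 ✓

Line 2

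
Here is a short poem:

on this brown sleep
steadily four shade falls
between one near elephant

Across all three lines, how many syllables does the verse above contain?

Line 1: on (1), this (1), brown (1), sleep (1) → 4
Line 2: steadily (3), four (1), shade (1), falls (1) → 6
Line 3: between (2), one (1), near (1), elephant (3) → 7
Total: 4 + 6 + 7 = 17

17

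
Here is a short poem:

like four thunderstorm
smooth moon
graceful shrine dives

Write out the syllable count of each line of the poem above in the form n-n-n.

Line 1: like (1), four (1), thunderstorm (3) → 5
Line 2: smooth (1), moon (1) → 2
Line 3: graceful (2), shrine (1), dives (1) → 4

5-2-4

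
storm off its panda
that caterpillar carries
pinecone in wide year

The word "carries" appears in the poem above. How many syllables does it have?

"carries" has 2 syllables.

2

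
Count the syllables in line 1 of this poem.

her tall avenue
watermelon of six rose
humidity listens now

Line 1: her(1) + tall(1) + avenue(3) = 5

5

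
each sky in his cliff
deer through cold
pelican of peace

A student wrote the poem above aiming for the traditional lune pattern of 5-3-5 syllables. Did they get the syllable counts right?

Line 1: each(1) + sky(1) + in(1) + his(1) + cliff(1) = 5 ✓
Line 2: deer(1) + through(1) + cold(1) = 3 ✓
Line 3: pelican(3) + of(1) + peace(1) = 5 ✓

Yes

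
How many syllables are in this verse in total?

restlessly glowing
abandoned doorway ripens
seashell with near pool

17

Line 1: restlessly (3), glowing (2) → 5
Line 2: abandoned (3), doorway (2), ripens (2) → 7
Line 3: seashell (2), with (1), near (1), pool (1) → 5
Total: 5 + 7 + 5 = 17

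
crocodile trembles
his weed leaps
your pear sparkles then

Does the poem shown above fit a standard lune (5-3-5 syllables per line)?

Yes

Line 1: crocodile(3) + trembles(2) = 5 ✓
Line 2: his(1) + weed(1) + leaps(1) = 3 ✓
Line 3: your(1) + pear(1) + sparkles(2) + then(1) = 5 ✓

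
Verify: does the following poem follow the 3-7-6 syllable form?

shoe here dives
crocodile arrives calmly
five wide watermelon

Yes

Line 1: shoe (1), here (1), dives (1) → 3 ✓
Line 2: crocodile (3), arrives (2), calmly (2) → 7 ✓
Line 3: five (1), wide (1), watermelon (4) → 6 ✓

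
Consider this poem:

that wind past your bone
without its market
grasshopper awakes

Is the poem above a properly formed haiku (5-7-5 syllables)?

No

Line 1: that (1), wind (1), past (1), your (1), bone (1) → 5 ✓
Line 2: without (2), its (1), market (2) → 5 (expected 7)
Line 3: grasshopper (3), awakes (2) → 5 ✓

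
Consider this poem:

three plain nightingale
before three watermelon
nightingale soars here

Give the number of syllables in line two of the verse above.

7

Line two: "before three watermelon": 2+1+4 = 7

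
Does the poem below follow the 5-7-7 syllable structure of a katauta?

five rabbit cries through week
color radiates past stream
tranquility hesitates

No

Line 1: "five rabbit cries through week": 1+2+1+1+1 = 6 (expected 5)
Line 2: "color radiates past stream": 2+3+1+1 = 7 ✓
Line 3: "tranquility hesitates": 4+3 = 7 ✓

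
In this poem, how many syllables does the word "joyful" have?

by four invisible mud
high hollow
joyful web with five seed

"joyful" has 2 syllables.

2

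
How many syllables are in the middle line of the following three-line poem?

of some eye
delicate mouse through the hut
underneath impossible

7

The middle line: "delicate mouse through the hut": 3+1+1+1+1 = 7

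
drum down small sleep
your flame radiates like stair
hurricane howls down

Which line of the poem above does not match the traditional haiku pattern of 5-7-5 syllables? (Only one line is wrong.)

Line 1: "drum down small sleep": 1+1+1+1 = 4 (expected 5)
Line 2: "your flame radiates like stair": 1+1+3+1+1 = 7 ✓
Line 3: "hurricane howls down": 3+1+1 = 5 ✓

The first line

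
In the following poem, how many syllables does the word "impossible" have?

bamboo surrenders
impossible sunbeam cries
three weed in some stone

"impossible" has 4 syllables.

4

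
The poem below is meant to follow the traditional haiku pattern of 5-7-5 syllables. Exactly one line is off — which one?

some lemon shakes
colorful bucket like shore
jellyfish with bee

The first line

Line 1: some(1) + lemon(2) + shakes(1) = 4 (expected 5)
Line 2: colorful(3) + bucket(2) + like(1) + shore(1) = 7 ✓
Line 3: jellyfish(3) + with(1) + bee(1) = 5 ✓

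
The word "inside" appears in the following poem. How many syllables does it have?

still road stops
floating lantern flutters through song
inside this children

"inside" has 2 syllables.

2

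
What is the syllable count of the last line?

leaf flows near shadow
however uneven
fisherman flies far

5

The last line: "fisherman flies far": 3+1+1 = 5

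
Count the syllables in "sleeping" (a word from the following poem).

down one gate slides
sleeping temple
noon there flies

2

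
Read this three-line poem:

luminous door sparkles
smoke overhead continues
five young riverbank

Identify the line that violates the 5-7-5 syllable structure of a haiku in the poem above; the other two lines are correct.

Line 1

Line 1: "luminous door sparkles": 3+1+2 = 6 (expected 5)
Line 2: "smoke overhead continues": 1+3+3 = 7 ✓
Line 3: "five young riverbank": 1+1+3 = 5 ✓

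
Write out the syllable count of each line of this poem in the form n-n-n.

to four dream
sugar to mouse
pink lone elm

Line 1: to(1) + four(1) + dream(1) = 3
Line 2: sugar(2) + to(1) + mouse(1) = 4
Line 3: pink(1) + lone(1) + elm(1) = 3

3-4-3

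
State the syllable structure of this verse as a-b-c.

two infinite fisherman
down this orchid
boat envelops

7-4-4

Line 1: two(1) + infinite(3) + fisherman(3) = 7
Line 2: down(1) + this(1) + orchid(2) = 4
Line 3: boat(1) + envelops(3) = 4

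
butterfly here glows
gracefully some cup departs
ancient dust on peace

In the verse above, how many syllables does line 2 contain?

7

Line 2: gracefully (3), some (1), cup (1), departs (2) → 7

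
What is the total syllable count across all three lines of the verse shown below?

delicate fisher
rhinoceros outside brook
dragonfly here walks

Line 1: "delicate fisher": 3+2 = 5
Line 2: "rhinoceros outside brook": 4+2+1 = 7
Line 3: "dragonfly here walks": 3+1+1 = 5
Total: 5 + 7 + 5 = 17

17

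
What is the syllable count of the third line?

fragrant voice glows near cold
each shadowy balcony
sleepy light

3

The third line: sleepy(2) + light(1) = 3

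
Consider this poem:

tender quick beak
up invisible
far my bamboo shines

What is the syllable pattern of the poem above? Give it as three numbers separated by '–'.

4–5–5

Line 1: tender(2) + quick(1) + beak(1) = 4
Line 2: up(1) + invisible(4) = 5
Line 3: far(1) + my(1) + bamboo(2) + shines(1) = 5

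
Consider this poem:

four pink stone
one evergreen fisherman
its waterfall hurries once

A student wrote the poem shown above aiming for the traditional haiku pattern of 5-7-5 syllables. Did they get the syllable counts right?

No

Line 1: four (1), pink (1), stone (1) → 3 (expected 5)
Line 2: one (1), evergreen (3), fisherman (3) → 7 ✓
Line 3: its (1), waterfall (3), hurries (2), once (1) → 7 (expected 5)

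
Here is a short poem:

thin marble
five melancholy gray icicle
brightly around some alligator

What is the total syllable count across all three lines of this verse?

21

Line 1: thin(1) + marble(2) = 3
Line 2: five(1) + melancholy(4) + gray(1) + icicle(3) = 9
Line 3: brightly(2) + around(2) + some(1) + alligator(4) = 9
Total: 3 + 9 + 9 = 21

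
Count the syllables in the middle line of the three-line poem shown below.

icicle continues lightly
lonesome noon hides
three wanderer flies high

4

The middle line: "lonesome noon hides": 2+1+1 = 4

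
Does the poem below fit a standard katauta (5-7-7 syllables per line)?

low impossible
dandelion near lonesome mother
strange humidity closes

No

Line 1: low(1) + impossible(4) = 5 ✓
Line 2: dandelion(4) + near(1) + lonesome(2) + mother(2) = 9 (expected 7)
Line 3: strange(1) + humidity(4) + closes(2) = 7 ✓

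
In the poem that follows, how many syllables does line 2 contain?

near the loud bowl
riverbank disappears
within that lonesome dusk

6

Line 2: "riverbank disappears": 3+3 = 6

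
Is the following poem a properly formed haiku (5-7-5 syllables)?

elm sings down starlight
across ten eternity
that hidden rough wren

Line 1: "elm sings down starlight": 1+1+1+2 = 5 ✓
Line 2: "across ten eternity": 2+1+4 = 7 ✓
Line 3: "that hidden rough wren": 1+2+1+1 = 5 ✓

Yes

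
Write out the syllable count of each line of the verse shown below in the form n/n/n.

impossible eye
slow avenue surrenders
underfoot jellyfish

Line 1: impossible(4) + eye(1) = 5
Line 2: slow(1) + avenue(3) + surrenders(3) = 7
Line 3: underfoot(3) + jellyfish(3) = 6

5/7/6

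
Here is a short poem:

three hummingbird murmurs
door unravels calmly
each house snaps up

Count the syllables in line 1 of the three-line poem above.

6

Line 1: three(1) + hummingbird(3) + murmurs(2) = 6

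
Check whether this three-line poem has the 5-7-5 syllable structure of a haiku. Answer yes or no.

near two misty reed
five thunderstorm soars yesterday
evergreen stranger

No

Line 1: "near two misty reed": 1+1+2+1 = 5 ✓
Line 2: "five thunderstorm soars yesterday": 1+3+1+3 = 8 (expected 7)
Line 3: "evergreen stranger": 3+2 = 5 ✓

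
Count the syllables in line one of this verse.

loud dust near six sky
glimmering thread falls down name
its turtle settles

Line one: "loud dust near six sky": 1+1+1+1+1 = 5

5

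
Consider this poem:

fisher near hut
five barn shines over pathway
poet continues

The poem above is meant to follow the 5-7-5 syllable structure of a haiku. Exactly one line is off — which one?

The first line

Line 1: "fisher near hut": 2+1+1 = 4 (expected 5)
Line 2: "five barn shines over pathway": 1+1+1+2+2 = 7 ✓
Line 3: "poet continues": 2+3 = 5 ✓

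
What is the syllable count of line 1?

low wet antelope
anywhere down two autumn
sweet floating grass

5

Line 1: low(1) + wet(1) + antelope(3) = 5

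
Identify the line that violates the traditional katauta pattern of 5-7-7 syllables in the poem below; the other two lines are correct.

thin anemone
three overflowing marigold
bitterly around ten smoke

Line 2

Line 1: thin (1), anemone (4) → 5 ✓
Line 2: three (1), overflowing (4), marigold (3) → 8 (expected 7)
Line 3: bitterly (3), around (2), ten (1), smoke (1) → 7 ✓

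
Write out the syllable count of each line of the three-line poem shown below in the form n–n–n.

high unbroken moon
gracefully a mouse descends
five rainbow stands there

Line 1: "high unbroken moon": 1+3+1 = 5
Line 2: "gracefully a mouse descends": 3+1+1+2 = 7
Line 3: "five rainbow stands there": 1+2+1+1 = 5

5–7–5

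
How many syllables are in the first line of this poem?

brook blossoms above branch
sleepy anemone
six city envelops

The first line: brook (1), blossoms (2), above (2), branch (1) → 6

6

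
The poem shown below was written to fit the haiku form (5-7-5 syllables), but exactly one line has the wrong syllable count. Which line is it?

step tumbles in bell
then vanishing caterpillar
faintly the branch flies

Line 1: step (1), tumbles (2), in (1), bell (1) → 5 ✓
Line 2: then (1), vanishing (3), caterpillar (4) → 8 (expected 7)
Line 3: faintly (2), the (1), branch (1), flies (1) → 5 ✓

Line 2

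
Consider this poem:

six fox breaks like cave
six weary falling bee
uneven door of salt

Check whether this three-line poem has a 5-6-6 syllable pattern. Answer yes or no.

Yes

Line 1: "six fox breaks like cave": 1+1+1+1+1 = 5 ✓
Line 2: "six weary falling bee": 1+2+2+1 = 6 ✓
Line 3: "uneven door of salt": 3+1+1+1 = 6 ✓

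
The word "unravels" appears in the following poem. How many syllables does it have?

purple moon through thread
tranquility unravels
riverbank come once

3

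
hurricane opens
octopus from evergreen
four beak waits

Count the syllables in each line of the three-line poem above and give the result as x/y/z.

Line 1: hurricane (3), opens (2) → 5
Line 2: octopus (3), from (1), evergreen (3) → 7
Line 3: four (1), beak (1), waits (1) → 3

5/7/3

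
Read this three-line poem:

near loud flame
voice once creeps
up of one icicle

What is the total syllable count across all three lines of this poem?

12

Line 1: near (1), loud (1), flame (1) → 3
Line 2: voice (1), once (1), creeps (1) → 3
Line 3: up (1), of (1), one (1), icicle (3) → 6
Total: 3 + 3 + 6 = 12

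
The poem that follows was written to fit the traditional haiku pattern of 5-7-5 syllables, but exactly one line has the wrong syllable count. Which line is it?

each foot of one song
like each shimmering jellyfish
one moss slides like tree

Line 1: each (1), foot (1), of (1), one (1), song (1) → 5 ✓
Line 2: like (1), each (1), shimmering (3), jellyfish (3) → 8 (expected 7)
Line 3: one (1), moss (1), slides (1), like (1), tree (1) → 5 ✓

The second line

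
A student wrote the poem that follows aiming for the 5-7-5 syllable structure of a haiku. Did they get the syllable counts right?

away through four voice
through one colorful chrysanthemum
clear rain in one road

Line 1: away(2) + through(1) + four(1) + voice(1) = 5 ✓
Line 2: through(1) + one(1) + colorful(3) + chrysanthemum(4) = 9 (expected 7)
Line 3: clear(1) + rain(1) + in(1) + one(1) + road(1) = 5 ✓

No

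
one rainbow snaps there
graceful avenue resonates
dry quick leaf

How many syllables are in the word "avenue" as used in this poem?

3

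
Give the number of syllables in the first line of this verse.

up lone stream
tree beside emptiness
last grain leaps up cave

3

The first line: "up lone stream": 1+1+1 = 3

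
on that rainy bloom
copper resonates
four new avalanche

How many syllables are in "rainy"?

2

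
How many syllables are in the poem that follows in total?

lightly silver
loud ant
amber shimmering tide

12

Line 1: "lightly silver": 2+2 = 4
Line 2: "loud ant": 1+1 = 2
Line 3: "amber shimmering tide": 2+3+1 = 6
Total: 4 + 2 + 6 = 12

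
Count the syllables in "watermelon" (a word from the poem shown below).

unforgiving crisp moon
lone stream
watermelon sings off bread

4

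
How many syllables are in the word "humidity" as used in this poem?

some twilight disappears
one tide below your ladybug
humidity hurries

"humidity" has 4 syllables.

4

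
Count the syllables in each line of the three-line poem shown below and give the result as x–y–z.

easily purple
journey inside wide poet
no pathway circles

5–7–5

Line 1: easily (3), purple (2) → 5
Line 2: journey (2), inside (2), wide (1), poet (2) → 7
Line 3: no (1), pathway (2), circles (2) → 5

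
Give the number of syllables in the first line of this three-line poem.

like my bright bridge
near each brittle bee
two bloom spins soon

The first line: "like my bright bridge": 1+1+1+1 = 4

4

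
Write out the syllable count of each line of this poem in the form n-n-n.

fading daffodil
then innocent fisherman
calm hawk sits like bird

5-7-5

Line 1: "fading daffodil": 2+3 = 5
Line 2: "then innocent fisherman": 1+3+3 = 7
Line 3: "calm hawk sits like bird": 1+1+1+1+1 = 5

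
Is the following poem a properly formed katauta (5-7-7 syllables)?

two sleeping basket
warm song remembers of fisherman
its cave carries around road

Line 1: "two sleeping basket": 1+2+2 = 5 ✓
Line 2: "warm song remembers of fisherman": 1+1+3+1+3 = 9 (expected 7)
Line 3: "its cave carries around road": 1+1+2+2+1 = 7 ✓

No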